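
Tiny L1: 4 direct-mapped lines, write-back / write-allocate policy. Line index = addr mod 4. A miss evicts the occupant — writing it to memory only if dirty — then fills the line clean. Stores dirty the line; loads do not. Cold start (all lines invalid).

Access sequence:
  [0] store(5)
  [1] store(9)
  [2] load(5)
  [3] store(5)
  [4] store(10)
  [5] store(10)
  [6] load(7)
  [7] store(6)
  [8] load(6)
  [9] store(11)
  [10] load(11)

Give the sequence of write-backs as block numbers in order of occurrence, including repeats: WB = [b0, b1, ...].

0: W B5 → L1 miss [D]
1: W B9 → L1 miss wb→B5 [D]
2: R B5 → L1 miss wb→B9 [-]
3: W B5 → L1 hit [D]
4: W B10 → L2 miss [D]
5: W B10 → L2 hit [D]
6: R B7 → L3 miss [-]
7: W B6 → L2 miss wb→B10 [D]
8: R B6 → L2 hit [D]
9: W B11 → L3 miss [D]
10: R B11 → L3 hit [D]

WB = [5, 9, 10]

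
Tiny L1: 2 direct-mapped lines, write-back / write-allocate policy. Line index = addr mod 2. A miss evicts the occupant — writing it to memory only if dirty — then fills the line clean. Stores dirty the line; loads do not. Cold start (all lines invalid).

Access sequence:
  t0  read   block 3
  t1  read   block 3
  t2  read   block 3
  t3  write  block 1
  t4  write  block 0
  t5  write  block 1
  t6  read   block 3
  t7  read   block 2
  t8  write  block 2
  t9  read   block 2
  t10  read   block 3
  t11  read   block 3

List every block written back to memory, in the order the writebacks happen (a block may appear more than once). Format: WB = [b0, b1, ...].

  0 | R B3 → L1 miss [-]
  1 | R B3 → L1 hit [-]
  2 | R B3 → L1 hit [-]
  3 | W B1 → L1 miss [D]
  4 | W B0 → L0 miss [D]
  5 | W B1 → L1 hit [D]
  6 | R B3 → L1 miss wb→B1 [-]
  7 | R B2 → L0 miss wb→B0 [-]
  8 | W B2 → L0 hit [D]
  9 | R B2 → L0 hit [D]
  10 | R B3 → L1 hit [-]
  11 | R B3 → L1 hit [-]

WB = [1, 0]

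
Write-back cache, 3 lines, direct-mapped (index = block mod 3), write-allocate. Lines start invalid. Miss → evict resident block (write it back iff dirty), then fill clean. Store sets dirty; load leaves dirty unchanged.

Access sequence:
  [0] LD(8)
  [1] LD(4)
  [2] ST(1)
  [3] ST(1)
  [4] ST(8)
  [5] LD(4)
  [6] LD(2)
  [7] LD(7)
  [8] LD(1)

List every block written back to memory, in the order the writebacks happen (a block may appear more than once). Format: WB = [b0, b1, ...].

WB = [1, 8]

0: R B8 -> L2 miss  d=-]
1: R B4 -> L1 miss  d=-]
2: W B1 -> L1 miss  d=D]
3: W B1 -> L1 hit  d=D]
4: W B8 -> L2 hit  d=D]
5: R B4 -> L1 miss wb->B1  d=-]
6: R B2 -> L2 miss wb->B8  d=-]
7: R B7 -> L1 miss  d=-]
8: R B1 -> L1 miss  d=-]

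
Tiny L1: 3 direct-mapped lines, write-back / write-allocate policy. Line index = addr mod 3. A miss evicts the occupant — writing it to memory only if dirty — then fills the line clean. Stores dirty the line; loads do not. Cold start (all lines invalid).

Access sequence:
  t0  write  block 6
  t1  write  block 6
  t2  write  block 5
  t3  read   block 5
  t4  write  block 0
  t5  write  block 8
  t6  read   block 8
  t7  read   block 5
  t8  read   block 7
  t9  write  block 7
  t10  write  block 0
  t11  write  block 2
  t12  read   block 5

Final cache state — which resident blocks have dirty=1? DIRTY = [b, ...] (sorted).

DIRTY = [0, 7]

  0 | W B6 → L0 miss [D]
  1 | W B6 → L0 hit [D]
  2 | W B5 → L2 miss [D]
  3 | R B5 → L2 hit [D]
  4 | W B0 → L0 miss wb→B6 [D]
  5 | W B8 → L2 miss wb→B5 [D]
  6 | R B8 → L2 hit [D]
  7 | R B5 → L2 miss wb→B8 [-]
  8 | R B7 → L1 miss [-]
  9 | W B7 → L1 hit [D]
  10 | W B0 → L0 hit [D]
  11 | W B2 → L2 miss [D]
  12 | R B5 → L2 miss wb→B2 [-]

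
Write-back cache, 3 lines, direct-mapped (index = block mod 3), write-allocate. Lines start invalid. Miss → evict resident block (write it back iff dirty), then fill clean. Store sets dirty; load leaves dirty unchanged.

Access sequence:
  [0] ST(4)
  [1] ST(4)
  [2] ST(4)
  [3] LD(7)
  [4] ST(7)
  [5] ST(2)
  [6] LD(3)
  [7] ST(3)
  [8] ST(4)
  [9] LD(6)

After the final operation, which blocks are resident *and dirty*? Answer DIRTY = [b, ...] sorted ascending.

0: W B4 → L1 miss [D]
1: W B4 → L1 hit [D]
2: W B4 → L1 hit [D]
3: R B7 → L1 miss wb→B4 [-]
4: W B7 → L1 hit [D]
5: W B2 → L2 miss [D]
6: R B3 → L0 miss [-]
7: W B3 → L0 hit [D]
8: W B4 → L1 miss wb→B7 [D]
9: R B6 → L0 miss wb→B3 [-]

DIRTY = [2, 4]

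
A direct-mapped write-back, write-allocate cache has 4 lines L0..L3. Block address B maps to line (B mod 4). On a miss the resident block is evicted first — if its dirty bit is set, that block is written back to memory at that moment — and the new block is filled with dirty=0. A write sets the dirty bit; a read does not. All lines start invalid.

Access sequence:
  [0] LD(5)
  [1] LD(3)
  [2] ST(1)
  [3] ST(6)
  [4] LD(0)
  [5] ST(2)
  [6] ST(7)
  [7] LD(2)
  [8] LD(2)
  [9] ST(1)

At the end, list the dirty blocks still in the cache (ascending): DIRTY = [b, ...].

  0 | R B5 → L1 miss [-]
  1 | R B3 → L3 miss [-]
  2 | W B1 → L1 miss [D]
  3 | W B6 → L2 miss [D]
  4 | R B0 → L0 miss [-]
  5 | W B2 → L2 miss wb→B6 [D]
  6 | W B7 → L3 miss [D]
  7 | R B2 → L2 hit [D]
  8 | R B2 → L2 hit [D]
  9 | W B1 → L1 hit [D]

DIRTY = [1, 2, 7]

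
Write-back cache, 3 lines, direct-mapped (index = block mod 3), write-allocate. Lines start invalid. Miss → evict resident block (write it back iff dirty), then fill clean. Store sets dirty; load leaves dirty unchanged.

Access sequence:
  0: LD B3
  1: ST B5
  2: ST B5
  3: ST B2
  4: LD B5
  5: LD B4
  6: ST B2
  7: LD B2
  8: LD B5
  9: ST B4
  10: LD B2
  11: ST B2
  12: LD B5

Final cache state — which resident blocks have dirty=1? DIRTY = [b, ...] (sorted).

DIRTY = [4]

  0 | R B3 → L0 miss [-]
  1 | W B5 → L2 miss [D]
  2 | W B5 → L2 hit [D]
  3 | W B2 → L2 miss wb→B5 [D]
  4 | R B5 → L2 miss wb→B2 [-]
  5 | R B4 → L1 miss [-]
  6 | W B2 → L2 miss [D]
  7 | R B2 → L2 hit [D]
  8 | R B5 → L2 miss wb→B2 [-]
  9 | W B4 → L1 hit [D]
  10 | R B2 → L2 miss [-]
  11 | W B2 → L2 hit [D]
  12 | R B5 → L2 miss wb→B2 [-]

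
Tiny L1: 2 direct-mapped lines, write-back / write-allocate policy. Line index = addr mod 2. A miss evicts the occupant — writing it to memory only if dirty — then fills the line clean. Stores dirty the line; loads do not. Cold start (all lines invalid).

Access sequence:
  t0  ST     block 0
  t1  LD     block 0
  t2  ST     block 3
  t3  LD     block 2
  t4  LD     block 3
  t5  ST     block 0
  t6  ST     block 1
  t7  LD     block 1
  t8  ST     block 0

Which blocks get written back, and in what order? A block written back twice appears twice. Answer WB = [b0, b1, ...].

0: W B0 -> L0 miss  d=D]
1: R B0 -> L0 hit  d=D]
2: W B3 -> L1 miss  d=D]
3: R B2 -> L0 miss wb->B0  d=-]
4: R B3 -> L1 hit  d=D]
5: W B0 -> L0 miss  d=D]
6: W B1 -> L1 miss wb->B3  d=D]
7: R B1 -> L1 hit  d=D]
8: W B0 -> L0 hit  d=D]

WB = [0, 3]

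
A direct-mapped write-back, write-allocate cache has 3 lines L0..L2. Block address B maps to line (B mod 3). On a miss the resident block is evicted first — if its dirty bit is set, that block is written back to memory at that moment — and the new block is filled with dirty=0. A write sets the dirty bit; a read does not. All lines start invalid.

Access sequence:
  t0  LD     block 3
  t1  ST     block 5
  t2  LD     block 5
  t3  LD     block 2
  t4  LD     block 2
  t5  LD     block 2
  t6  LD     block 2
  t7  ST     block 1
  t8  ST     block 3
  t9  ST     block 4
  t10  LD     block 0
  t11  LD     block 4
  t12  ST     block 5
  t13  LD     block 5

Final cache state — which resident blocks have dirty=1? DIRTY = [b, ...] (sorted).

0: R B3 -> L0 miss  d=-]
1: W B5 -> L2 miss  d=D]
2: R B5 -> L2 hit  d=D]
3: R B2 -> L2 miss wb->B5  d=-]
4: R B2 -> L2 hit  d=-]
5: R B2 -> L2 hit  d=-]
6: R B2 -> L2 hit  d=-]
7: W B1 -> L1 miss  d=D]
8: W B3 -> L0 hit  d=D]
9: W B4 -> L1 miss wb->B1  d=D]
10: R B0 -> L0 miss wb->B3  d=-]
11: R B4 -> L1 hit  d=D]
12: W B5 -> L2 miss  d=D]
13: R B5 -> L2 hit  d=D]

DIRTY = [4, 5]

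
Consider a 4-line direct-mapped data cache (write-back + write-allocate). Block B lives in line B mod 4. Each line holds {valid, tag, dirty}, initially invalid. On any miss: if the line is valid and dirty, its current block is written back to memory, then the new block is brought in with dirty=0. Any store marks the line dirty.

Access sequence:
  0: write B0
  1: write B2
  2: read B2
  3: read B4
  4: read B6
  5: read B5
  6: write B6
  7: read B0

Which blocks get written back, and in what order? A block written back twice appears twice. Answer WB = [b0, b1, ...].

0: W B0 → L0 miss [D]
1: W B2 → L2 miss [D]
2: R B2 → L2 hit [D]
3: R B4 → L0 miss wb→B0 [-]
4: R B6 → L2 miss wb→B2 [-]
5: R B5 → L1 miss [-]
6: W B6 → L2 hit [D]
7: R B0 → L0 miss [-]

WB = [0, 2]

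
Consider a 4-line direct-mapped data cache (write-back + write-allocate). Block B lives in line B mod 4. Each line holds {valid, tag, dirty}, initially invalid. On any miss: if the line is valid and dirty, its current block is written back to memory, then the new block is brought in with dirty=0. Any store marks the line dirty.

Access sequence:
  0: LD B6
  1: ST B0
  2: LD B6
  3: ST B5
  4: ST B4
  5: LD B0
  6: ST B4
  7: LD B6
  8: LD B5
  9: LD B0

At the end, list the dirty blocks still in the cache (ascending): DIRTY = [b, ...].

0: R B6 -> L2 miss  d=-]
1: W B0 -> L0 miss  d=D]
2: R B6 -> L2 hit  d=-]
3: W B5 -> L1 miss  d=D]
4: W B4 -> L0 miss wb->B0  d=D]
5: R B0 -> L0 miss wb->B4  d=-]
6: W B4 -> L0 miss  d=D]
7: R B6 -> L2 hit  d=-]
8: R B5 -> L1 hit  d=D]
9: R B0 -> L0 miss wb->B4  d=-]

DIRTY = [5]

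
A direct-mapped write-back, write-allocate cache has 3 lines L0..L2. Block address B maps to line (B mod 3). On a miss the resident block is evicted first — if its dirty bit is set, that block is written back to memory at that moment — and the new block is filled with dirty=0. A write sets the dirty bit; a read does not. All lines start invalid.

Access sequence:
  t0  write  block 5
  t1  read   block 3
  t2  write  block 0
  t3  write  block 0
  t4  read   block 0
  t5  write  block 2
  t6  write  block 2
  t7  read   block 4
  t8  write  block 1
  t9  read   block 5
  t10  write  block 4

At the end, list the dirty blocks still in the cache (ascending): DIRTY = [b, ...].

  0 | W B5 → L2 miss [D]
  1 | R B3 → L0 miss [-]
  2 | W B0 → L0 miss [D]
  3 | W B0 → L0 hit [D]
  4 | R B0 → L0 hit [D]
  5 | W B2 → L2 miss wb→B5 [D]
  6 | W B2 → L2 hit [D]
  7 | R B4 → L1 miss [-]
  8 | W B1 → L1 miss [D]
  9 | R B5 → L2 miss wb→B2 [-]
  10 | W B4 → L1 miss wb→B1 [D]

DIRTY = [0, 4]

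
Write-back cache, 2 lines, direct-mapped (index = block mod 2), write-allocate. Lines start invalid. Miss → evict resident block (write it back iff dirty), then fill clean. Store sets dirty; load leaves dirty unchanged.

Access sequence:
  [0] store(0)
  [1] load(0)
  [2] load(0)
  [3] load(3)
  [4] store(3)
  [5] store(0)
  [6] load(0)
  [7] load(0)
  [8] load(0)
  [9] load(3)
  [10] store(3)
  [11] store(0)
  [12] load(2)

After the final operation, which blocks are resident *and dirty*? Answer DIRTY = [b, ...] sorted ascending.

DIRTY = [3]

  0 | W B0 → L0 miss [D]
  1 | R B0 → L0 hit [D]
  2 | R B0 → L0 hit [D]
  3 | R B3 → L1 miss [-]
  4 | W B3 → L1 hit [D]
  5 | W B0 → L0 hit [D]
  6 | R B0 → L0 hit [D]
  7 | R B0 → L0 hit [D]
  8 | R B0 → L0 hit [D]
  9 | R B3 → L1 hit [D]
  10 | W B3 → L1 hit [D]
  11 | W B0 → L0 hit [D]
  12 | R B2 → L0 miss wb→B0 [-]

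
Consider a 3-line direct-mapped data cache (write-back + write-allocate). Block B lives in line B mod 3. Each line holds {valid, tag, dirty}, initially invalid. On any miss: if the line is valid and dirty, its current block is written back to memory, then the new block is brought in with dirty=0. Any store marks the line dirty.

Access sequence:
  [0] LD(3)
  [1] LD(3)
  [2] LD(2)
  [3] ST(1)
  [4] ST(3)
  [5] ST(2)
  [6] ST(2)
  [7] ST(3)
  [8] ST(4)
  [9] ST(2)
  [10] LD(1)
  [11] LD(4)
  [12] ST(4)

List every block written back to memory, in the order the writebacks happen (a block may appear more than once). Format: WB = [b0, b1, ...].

WB = [1, 4]

0: R B3 -> L0 miss  d=-]
1: R B3 -> L0 hit  d=-]
2: R B2 -> L2 miss  d=-]
3: W B1 -> L1 miss  d=D]
4: W B3 -> L0 hit  d=D]
5: W B2 -> L2 hit  d=D]
6: W B2 -> L2 hit  d=D]
7: W B3 -> L0 hit  d=D]
8: W B4 -> L1 miss wb->B1  d=D]
9: W B2 -> L2 hit  d=D]
10: R B1 -> L1 miss wb->B4  d=-]
11: R B4 -> L1 miss  d=-]
12: W B4 -> L1 hit  d=D]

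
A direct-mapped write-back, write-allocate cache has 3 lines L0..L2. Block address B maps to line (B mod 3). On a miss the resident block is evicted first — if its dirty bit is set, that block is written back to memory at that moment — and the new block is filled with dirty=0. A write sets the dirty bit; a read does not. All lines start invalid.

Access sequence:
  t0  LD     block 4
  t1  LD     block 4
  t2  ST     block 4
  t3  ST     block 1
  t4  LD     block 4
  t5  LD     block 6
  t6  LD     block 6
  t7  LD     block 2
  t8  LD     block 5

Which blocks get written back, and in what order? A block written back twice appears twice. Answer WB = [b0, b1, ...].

WB = [4, 1]

0: R B4 → L1 miss [-]
1: R B4 → L1 hit [-]
2: W B4 → L1 hit [D]
3: W B1 → L1 miss wb→B4 [D]
4: R B4 → L1 miss wb→B1 [-]
5: R B6 → L0 miss [-]
6: R B6 → L0 hit [-]
7: R B2 → L2 miss [-]
8: R B5 → L2 miss [-]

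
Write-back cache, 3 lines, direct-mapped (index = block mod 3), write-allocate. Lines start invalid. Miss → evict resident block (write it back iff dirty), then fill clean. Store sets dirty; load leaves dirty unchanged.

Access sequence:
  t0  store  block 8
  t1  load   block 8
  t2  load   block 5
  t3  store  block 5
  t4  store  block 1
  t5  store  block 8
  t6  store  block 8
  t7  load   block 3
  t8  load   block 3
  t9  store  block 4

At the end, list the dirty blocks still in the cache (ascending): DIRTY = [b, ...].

DIRTY = [4, 8]

  0 | W B8 → L2 miss [D]
  1 | R B8 → L2 hit [D]
  2 | R B5 → L2 miss wb→B8 [-]
  3 | W B5 → L2 hit [D]
  4 | W B1 → L1 miss [D]
  5 | W B8 → L2 miss wb→B5 [D]
  6 | W B8 → L2 hit [D]
  7 | R B3 → L0 miss [-]
  8 | R B3 → L0 hit [-]
  9 | W B4 → L1 miss wb→B1 [D]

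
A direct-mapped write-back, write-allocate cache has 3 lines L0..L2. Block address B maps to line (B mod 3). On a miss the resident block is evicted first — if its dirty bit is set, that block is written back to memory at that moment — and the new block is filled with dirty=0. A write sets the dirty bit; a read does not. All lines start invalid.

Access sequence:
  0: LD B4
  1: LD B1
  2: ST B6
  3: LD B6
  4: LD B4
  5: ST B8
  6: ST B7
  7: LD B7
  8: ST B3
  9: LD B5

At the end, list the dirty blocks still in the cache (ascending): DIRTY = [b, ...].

DIRTY = [3, 7]

  0 | R B4 → L1 miss [-]
  1 | R B1 → L1 miss [-]
  2 | W B6 → L0 miss [D]
  3 | R B6 → L0 hit [D]
  4 | R B4 → L1 miss [-]
  5 | W B8 → L2 miss [D]
  6 | W B7 → L1 miss [D]
  7 | R B7 → L1 hit [D]
  8 | W B3 → L0 miss wb→B6 [D]
  9 | R B5 → L2 miss wb→B8 [-]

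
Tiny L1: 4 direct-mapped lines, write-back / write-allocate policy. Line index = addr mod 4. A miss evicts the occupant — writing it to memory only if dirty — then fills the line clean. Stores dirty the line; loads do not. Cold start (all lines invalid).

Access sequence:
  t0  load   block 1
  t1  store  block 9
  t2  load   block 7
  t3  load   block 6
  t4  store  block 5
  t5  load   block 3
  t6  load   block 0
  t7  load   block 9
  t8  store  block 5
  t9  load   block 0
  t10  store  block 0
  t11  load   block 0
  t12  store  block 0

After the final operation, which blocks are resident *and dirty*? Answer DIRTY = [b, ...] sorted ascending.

0: R B1 → L1 miss [-]
1: W B9 → L1 miss [D]
2: R B7 → L3 miss [-]
3: R B6 → L2 miss [-]
4: W B5 → L1 miss wb→B9 [D]
5: R B3 → L3 miss [-]
6: R B0 → L0 miss [-]
7: R B9 → L1 miss wb→B5 [-]
8: W B5 → L1 miss [D]
9: R B0 → L0 hit [-]
10: W B0 → L0 hit [D]
11: R B0 → L0 hit [D]
12: W B0 → L0 hit [D]

DIRTY = [0, 5]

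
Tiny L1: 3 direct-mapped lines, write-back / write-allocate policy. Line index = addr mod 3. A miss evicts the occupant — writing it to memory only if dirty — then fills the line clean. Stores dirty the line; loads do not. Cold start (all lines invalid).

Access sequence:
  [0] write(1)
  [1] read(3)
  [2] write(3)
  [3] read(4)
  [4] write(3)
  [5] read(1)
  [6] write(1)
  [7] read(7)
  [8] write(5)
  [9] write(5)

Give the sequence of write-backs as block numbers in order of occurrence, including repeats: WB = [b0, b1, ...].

0: W B1 → L1 miss [D]
1: R B3 → L0 miss [-]
2: W B3 → L0 hit [D]
3: R B4 → L1 miss wb→B1 [-]
4: W B3 → L0 hit [D]
5: R B1 → L1 miss [-]
6: W B1 → L1 hit [D]
7: R B7 → L1 miss wb→B1 [-]
8: W B5 → L2 miss [D]
9: W B5 → L2 hit [D]

WB = [1, 1]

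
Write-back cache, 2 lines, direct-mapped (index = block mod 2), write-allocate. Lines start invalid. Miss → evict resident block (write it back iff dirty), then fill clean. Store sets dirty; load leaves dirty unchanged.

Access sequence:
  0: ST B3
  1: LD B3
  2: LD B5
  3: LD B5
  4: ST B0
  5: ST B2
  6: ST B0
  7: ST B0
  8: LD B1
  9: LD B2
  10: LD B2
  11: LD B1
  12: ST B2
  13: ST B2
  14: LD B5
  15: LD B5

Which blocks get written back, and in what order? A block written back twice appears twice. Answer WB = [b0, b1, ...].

0: W B3 -> L1 miss  d=D]
1: R B3 -> L1 hit  d=D]
2: R B5 -> L1 miss wb->B3  d=-]
3: R B5 -> L1 hit  d=-]
4: W B0 -> L0 miss  d=D]
5: W B2 -> L0 miss wb->B0  d=D]
6: W B0 -> L0 miss wb->B2  d=D]
7: W B0 -> L0 hit  d=D]
8: R B1 -> L1 miss  d=-]
9: R B2 -> L0 miss wb->B0  d=-]
10: R B2 -> L0 hit  d=-]
11: R B1 -> L1 hit  d=-]
12: W B2 -> L0 hit  d=D]
13: W B2 -> L0 hit  d=D]
14: R B5 -> L1 miss  d=-]
15: R B5 -> L1 hit  d=-]

WB = [3, 0, 2, 0]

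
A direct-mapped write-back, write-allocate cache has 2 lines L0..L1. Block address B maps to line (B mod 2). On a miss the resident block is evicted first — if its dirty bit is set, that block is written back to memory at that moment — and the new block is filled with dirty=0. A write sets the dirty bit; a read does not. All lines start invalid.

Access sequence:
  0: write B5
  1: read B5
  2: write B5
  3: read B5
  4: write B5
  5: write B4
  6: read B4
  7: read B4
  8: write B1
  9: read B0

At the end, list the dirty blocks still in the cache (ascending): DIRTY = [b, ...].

0: W B5 → L1 miss [D]
1: R B5 → L1 hit [D]
2: W B5 → L1 hit [D]
3: R B5 → L1 hit [D]
4: W B5 → L1 hit [D]
5: W B4 → L0 miss [D]
6: R B4 → L0 hit [D]
7: R B4 → L0 hit [D]
8: W B1 → L1 miss wb→B5 [D]
9: R B0 → L0 miss wb→B4 [-]

DIRTY = [1]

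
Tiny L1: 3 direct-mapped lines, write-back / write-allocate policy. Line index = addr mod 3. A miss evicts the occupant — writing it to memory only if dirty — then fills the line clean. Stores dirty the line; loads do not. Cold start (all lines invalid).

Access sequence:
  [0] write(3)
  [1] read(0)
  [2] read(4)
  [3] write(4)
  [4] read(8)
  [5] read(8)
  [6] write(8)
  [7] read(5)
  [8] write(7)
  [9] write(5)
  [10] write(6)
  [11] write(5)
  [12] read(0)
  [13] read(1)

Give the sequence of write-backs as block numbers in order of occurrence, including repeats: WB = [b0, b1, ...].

WB = [3, 8, 4, 6, 7]

0: W B3 → L0 miss [D]
1: R B0 → L0 miss wb→B3 [-]
2: R B4 → L1 miss [-]
3: W B4 → L1 hit [D]
4: R B8 → L2 miss [-]
5: R B8 → L2 hit [-]
6: W B8 → L2 hit [D]
7: R B5 → L2 miss wb→B8 [-]
8: W B7 → L1 miss wb→B4 [D]
9: W B5 → L2 hit [D]
10: W B6 → L0 miss [D]
11: W B5 → L2 hit [D]
12: R B0 → L0 miss wb→B6 [-]
13: R B1 → L1 miss wb→B7 [-]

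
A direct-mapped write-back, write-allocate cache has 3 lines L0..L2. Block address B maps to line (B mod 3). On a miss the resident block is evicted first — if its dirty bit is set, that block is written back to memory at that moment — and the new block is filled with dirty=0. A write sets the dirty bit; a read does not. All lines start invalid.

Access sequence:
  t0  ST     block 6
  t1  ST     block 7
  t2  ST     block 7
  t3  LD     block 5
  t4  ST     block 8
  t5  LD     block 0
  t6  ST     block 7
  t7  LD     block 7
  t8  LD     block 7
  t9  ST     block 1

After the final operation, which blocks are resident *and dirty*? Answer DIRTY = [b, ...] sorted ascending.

DIRTY = [1, 8]

  0 | W B6 → L0 miss [D]
  1 | W B7 → L1 miss [D]
  2 | W B7 → L1 hit [D]
  3 | R B5 → L2 miss [-]
  4 | W B8 → L2 miss [D]
  5 | R B0 → L0 miss wb→B6 [-]
  6 | W B7 → L1 hit [D]
  7 | R B7 → L1 hit [D]
  8 | R B7 → L1 hit [D]
  9 | W B1 → L1 miss wb→B7 [D]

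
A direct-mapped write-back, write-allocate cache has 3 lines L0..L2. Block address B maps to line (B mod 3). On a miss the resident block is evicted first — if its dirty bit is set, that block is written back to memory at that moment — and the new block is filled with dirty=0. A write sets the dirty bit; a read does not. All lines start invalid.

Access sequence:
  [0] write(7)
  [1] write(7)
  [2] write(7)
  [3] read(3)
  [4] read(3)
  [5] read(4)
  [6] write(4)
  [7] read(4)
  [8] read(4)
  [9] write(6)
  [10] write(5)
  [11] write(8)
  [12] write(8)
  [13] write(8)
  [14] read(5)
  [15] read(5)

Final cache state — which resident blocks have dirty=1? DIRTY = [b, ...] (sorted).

0: W B7 → L1 miss [D]
1: W B7 → L1 hit [D]
2: W B7 → L1 hit [D]
3: R B3 → L0 miss [-]
4: R B3 → L0 hit [-]
5: R B4 → L1 miss wb→B7 [-]
6: W B4 → L1 hit [D]
7: R B4 → L1 hit [D]
8: R B4 → L1 hit [D]
9: W B6 → L0 miss [D]
10: W B5 → L2 miss [D]
11: W B8 → L2 miss wb→B5 [D]
12: W B8 → L2 hit [D]
13: W B8 → L2 hit [D]
14: R B5 → L2 miss wb→B8 [-]
15: R B5 → L2 hit [-]

DIRTY = [4, 6]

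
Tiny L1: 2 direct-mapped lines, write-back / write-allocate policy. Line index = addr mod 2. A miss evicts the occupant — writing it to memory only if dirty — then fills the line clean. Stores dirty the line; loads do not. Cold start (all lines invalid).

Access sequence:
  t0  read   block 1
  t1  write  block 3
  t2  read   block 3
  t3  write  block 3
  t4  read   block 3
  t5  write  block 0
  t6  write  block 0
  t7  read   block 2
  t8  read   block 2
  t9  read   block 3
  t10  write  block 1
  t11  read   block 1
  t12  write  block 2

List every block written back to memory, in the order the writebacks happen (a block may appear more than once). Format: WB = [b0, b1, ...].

WB = [0, 3]

  0 | R B1 → L1 miss [-]
  1 | W B3 → L1 miss [D]
  2 | R B3 → L1 hit [D]
  3 | W B3 → L1 hit [D]
  4 | R B3 → L1 hit [D]
  5 | W B0 → L0 miss [D]
  6 | W B0 → L0 hit [D]
  7 | R B2 → L0 miss wb→B0 [-]
  8 | R B2 → L0 hit [-]
  9 | R B3 → L1 hit [D]
  10 | W B1 → L1 miss wb→B3 [D]
  11 | R B1 → L1 hit [D]
  12 | W B2 → L0 hit [D]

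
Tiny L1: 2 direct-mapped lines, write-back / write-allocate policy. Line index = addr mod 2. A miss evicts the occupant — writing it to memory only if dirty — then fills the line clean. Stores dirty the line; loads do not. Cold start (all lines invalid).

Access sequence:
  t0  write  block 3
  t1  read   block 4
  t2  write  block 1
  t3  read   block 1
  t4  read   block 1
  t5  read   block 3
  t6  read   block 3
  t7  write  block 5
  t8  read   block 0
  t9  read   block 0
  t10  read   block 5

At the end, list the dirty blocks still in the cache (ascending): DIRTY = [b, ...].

DIRTY = [5]

0: W B3 → L1 miss [D]
1: R B4 → L0 miss [-]
2: W B1 → L1 miss wb→B3 [D]
3: R B1 → L1 hit [D]
4: R B1 → L1 hit [D]
5: R B3 → L1 miss wb→B1 [-]
6: R B3 → L1 hit [-]
7: W B5 → L1 miss [D]
8: R B0 → L0 miss [-]
9: R B0 → L0 hit [-]
10: R B5 → L1 hit [D]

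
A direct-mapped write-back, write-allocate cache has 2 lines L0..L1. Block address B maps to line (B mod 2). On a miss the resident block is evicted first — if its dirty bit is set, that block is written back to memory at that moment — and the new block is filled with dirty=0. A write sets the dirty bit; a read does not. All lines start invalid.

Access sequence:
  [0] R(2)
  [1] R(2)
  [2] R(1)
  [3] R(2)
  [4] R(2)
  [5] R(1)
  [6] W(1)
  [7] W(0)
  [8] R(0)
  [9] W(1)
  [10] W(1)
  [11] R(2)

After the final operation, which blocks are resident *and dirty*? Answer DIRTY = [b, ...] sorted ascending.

0: R B2 -> L0 miss  d=-]
1: R B2 -> L0 hit  d=-]
2: R B1 -> L1 miss  d=-]
3: R B2 -> L0 hit  d=-]
4: R B2 -> L0 hit  d=-]
5: R B1 -> L1 hit  d=-]
6: W B1 -> L1 hit  d=D]
7: W B0 -> L0 miss  d=D]
8: R B0 -> L0 hit  d=D]
9: W B1 -> L1 hit  d=D]
10: W B1 -> L1 hit  d=D]
11: R B2 -> L0 miss wb->B0  d=-]

DIRTY = [1]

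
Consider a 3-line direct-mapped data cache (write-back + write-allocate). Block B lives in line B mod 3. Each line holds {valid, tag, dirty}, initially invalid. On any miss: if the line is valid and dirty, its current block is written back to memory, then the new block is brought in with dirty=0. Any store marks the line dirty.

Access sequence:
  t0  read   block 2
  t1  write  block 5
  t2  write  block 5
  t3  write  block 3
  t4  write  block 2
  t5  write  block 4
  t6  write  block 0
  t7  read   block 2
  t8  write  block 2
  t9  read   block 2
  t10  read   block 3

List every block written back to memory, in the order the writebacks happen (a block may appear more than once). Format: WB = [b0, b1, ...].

0: R B2 -> L2 miss  d=-]
1: W B5 -> L2 miss  d=D]
2: W B5 -> L2 hit  d=D]
3: W B3 -> L0 miss  d=D]
4: W B2 -> L2 miss wb->B5  d=D]
5: W B4 -> L1 miss  d=D]
6: W B0 -> L0 miss wb->B3  d=D]
7: R B2 -> L2 hit  d=D]
8: W B2 -> L2 hit  d=D]
9: R B2 -> L2 hit  d=D]
10: R B3 -> L0 miss wb->B0  d=-]

WB = [5, 3, 0]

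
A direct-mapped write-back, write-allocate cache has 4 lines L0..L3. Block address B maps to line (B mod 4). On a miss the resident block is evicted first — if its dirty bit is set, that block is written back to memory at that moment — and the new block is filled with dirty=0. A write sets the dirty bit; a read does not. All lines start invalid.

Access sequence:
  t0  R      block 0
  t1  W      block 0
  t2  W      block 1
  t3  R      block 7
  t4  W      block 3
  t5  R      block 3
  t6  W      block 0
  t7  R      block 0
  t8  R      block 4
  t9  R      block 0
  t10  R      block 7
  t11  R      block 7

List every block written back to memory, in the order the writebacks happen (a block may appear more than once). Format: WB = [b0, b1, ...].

0: R B0 → L0 miss [-]
1: W B0 → L0 hit [D]
2: W B1 → L1 miss [D]
3: R B7 → L3 miss [-]
4: W B3 → L3 miss [D]
5: R B3 → L3 hit [D]
6: W B0 → L0 hit [D]
7: R B0 → L0 hit [D]
8: R B4 → L0 miss wb→B0 [-]
9: R B0 → L0 miss [-]
10: R B7 → L3 miss wb→B3 [-]
11: R B7 → L3 hit [-]

WB = [0, 3]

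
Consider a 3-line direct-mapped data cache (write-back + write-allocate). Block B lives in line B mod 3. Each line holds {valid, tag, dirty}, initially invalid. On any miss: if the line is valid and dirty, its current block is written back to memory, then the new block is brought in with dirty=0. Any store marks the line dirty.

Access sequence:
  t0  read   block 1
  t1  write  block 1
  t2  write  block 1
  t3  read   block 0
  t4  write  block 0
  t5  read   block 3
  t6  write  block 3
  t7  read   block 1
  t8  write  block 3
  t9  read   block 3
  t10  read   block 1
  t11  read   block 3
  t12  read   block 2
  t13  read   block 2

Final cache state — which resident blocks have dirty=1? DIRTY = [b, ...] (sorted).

DIRTY = [1, 3]

  0 | R B1 → L1 miss [-]
  1 | W B1 → L1 hit [D]
  2 | W B1 → L1 hit [D]
  3 | R B0 → L0 miss [-]
  4 | W B0 → L0 hit [D]
  5 | R B3 → L0 miss wb→B0 [-]
  6 | W B3 → L0 hit [D]
  7 | R B1 → L1 hit [D]
  8 | W B3 → L0 hit [D]
  9 | R B3 → L0 hit [D]
  10 | R B1 → L1 hit [D]
  11 | R B3 → L0 hit [D]
  12 | R B2 → L2 miss [-]
  13 | R B2 → L2 hit [-]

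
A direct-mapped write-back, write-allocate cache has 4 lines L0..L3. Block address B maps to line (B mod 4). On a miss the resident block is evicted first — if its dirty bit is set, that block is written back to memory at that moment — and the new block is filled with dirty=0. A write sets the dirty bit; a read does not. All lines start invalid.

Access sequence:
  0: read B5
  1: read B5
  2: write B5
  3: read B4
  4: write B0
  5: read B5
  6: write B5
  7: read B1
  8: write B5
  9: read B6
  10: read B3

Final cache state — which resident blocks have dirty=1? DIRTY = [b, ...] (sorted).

DIRTY = [0, 5]

0: R B5 → L1 miss [-]
1: R B5 → L1 hit [-]
2: W B5 → L1 hit [D]
3: R B4 → L0 miss [-]
4: W B0 → L0 miss [D]
5: R B5 → L1 hit [D]
6: W B5 → L1 hit [D]
7: R B1 → L1 miss wb→B5 [-]
8: W B5 → L1 miss [D]
9: R B6 → L2 miss [-]
10: R B3 → L3 miss [-]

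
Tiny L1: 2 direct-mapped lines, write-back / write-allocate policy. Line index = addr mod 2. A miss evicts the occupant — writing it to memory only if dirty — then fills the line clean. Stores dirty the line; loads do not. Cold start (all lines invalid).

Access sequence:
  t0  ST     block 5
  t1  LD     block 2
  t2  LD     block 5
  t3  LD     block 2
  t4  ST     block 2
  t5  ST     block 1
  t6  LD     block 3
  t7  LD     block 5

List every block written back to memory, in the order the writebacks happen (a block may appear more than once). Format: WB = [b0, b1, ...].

WB = [5, 1]

0: W B5 → L1 miss [D]
1: R B2 → L0 miss [-]
2: R B5 → L1 hit [D]
3: R B2 → L0 hit [-]
4: W B2 → L0 hit [D]
5: W B1 → L1 miss wb→B5 [D]
6: R B3 → L1 miss wb→B1 [-]
7: R B5 → L1 miss [-]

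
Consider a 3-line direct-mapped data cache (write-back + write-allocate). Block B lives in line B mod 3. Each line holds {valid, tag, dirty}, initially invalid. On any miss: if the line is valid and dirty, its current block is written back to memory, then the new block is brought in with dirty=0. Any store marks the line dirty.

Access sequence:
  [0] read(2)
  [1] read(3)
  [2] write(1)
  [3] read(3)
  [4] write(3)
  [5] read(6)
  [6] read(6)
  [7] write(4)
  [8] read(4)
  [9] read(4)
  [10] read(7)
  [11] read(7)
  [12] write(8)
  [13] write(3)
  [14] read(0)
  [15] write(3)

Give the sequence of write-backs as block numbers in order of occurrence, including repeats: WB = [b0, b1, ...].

WB = [3, 1, 4, 3]

0: R B2 -> L2 miss  d=-]
1: R B3 -> L0 miss  d=-]
2: W B1 -> L1 miss  d=D]
3: R B3 -> L0 hit  d=-]
4: W B3 -> L0 hit  d=D]
5: R B6 -> L0 miss wb->B3  d=-]
6: R B6 -> L0 hit  d=-]
7: W B4 -> L1 miss wb->B1  d=D]
8: R B4 -> L1 hit  d=D]
9: R B4 -> L1 hit  d=D]
10: R B7 -> L1 miss wb->B4  d=-]
11: R B7 -> L1 hit  d=-]
12: W B8 -> L2 miss  d=D]
13: W B3 -> L0 miss  d=D]
14: R B0 -> L0 miss wb->B3  d=-]
15: W B3 -> L0 miss  d=D]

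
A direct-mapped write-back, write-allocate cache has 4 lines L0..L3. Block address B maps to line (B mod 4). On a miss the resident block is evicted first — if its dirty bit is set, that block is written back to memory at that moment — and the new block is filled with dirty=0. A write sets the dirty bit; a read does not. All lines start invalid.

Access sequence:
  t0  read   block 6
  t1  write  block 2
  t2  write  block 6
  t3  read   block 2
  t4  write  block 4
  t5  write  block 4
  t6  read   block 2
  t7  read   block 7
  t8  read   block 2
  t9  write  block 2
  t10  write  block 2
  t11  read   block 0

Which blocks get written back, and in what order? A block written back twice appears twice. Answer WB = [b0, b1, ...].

0: R B6 → L2 miss [-]
1: W B2 → L2 miss [D]
2: W B6 → L2 miss wb→B2 [D]
3: R B2 → L2 miss wb→B6 [-]
4: W B4 → L0 miss [D]
5: W B4 → L0 hit [D]
6: R B2 → L2 hit [-]
7: R B7 → L3 miss [-]
8: R B2 → L2 hit [-]
9: W B2 → L2 hit [D]
10: W B2 → L2 hit [D]
11: R B0 → L0 miss wb→B4 [-]

WB = [2, 6, 4]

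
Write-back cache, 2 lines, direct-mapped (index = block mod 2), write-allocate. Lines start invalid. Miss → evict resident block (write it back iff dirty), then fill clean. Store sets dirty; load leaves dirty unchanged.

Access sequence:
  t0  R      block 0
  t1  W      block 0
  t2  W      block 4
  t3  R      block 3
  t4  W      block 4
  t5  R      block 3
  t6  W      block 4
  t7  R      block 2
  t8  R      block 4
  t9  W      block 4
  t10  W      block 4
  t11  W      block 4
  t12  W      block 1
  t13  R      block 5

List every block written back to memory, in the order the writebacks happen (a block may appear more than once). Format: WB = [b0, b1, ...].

0: R B0 -> L0 miss  d=-]
1: W B0 -> L0 hit  d=D]
2: W B4 -> L0 miss wb->B0  d=D]
3: R B3 -> L1 miss  d=-]
4: W B4 -> L0 hit  d=D]
5: R B3 -> L1 hit  d=-]
6: W B4 -> L0 hit  d=D]
7: R B2 -> L0 miss wb->B4  d=-]
8: R B4 -> L0 miss  d=-]
9: W B4 -> L0 hit  d=D]
10: W B4 -> L0 hit  d=D]
11: W B4 -> L0 hit  d=D]
12: W B1 -> L1 miss  d=D]
13: R B5 -> L1 miss wb->B1  d=-]

WB = [0, 4, 1]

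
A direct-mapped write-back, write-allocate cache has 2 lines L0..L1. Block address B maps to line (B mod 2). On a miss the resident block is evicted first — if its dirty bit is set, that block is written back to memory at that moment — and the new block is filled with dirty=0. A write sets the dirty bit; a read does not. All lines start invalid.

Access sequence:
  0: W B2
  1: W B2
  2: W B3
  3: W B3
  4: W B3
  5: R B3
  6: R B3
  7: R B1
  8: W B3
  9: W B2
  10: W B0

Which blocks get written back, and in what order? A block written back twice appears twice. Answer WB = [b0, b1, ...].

WB = [3, 2]

0: W B2 → L0 miss [D]
1: W B2 → L0 hit [D]
2: W B3 → L1 miss [D]
3: W B3 → L1 hit [D]
4: W B3 → L1 hit [D]
5: R B3 → L1 hit [D]
6: R B3 → L1 hit [D]
7: R B1 → L1 miss wb→B3 [-]
8: W B3 → L1 miss [D]
9: W B2 → L0 hit [D]
10: W B0 → L0 miss wb→B2 [D]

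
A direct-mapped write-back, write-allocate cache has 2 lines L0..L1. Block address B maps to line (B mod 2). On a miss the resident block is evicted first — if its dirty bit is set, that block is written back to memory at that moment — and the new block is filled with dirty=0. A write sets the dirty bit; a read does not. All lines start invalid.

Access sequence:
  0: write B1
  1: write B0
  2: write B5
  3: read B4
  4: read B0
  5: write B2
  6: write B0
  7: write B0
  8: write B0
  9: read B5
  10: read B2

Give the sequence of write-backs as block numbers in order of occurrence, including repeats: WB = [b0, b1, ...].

  0 | W B1 → L1 miss [D]
  1 | W B0 → L0 miss [D]
  2 | W B5 → L1 miss wb→B1 [D]
  3 | R B4 → L0 miss wb→B0 [-]
  4 | R B0 → L0 miss [-]
  5 | W B2 → L0 miss [D]
  6 | W B0 → L0 miss wb→B2 [D]
  7 | W B0 → L0 hit [D]
  8 | W B0 → L0 hit [D]
  9 | R B5 → L1 hit [D]
  10 | R B2 → L0 miss wb→B0 [-]

WB = [1, 0, 2, 0]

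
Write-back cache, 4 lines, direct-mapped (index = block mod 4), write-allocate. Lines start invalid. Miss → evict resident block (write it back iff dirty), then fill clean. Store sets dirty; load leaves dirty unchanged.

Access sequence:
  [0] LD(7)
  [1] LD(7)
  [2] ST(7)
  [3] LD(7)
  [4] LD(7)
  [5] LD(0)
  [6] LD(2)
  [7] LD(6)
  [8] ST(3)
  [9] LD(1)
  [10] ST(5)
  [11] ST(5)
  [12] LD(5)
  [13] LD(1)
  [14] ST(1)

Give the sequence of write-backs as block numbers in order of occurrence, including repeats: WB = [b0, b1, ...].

WB = [7, 5]

0: R B7 -> L3 miss  d=-]
1: R B7 -> L3 hit  d=-]
2: W B7 -> L3 hit  d=D]
3: R B7 -> L3 hit  d=D]
4: R B7 -> L3 hit  d=D]
5: R B0 -> L0 miss  d=-]
6: R B2 -> L2 miss  d=-]
7: R B6 -> L2 miss  d=-]
8: W B3 -> L3 miss wb->B7  d=D]
9: R B1 -> L1 miss  d=-]
10: W B5 -> L1 miss  d=D]
11: W B5 -> L1 hit  d=D]
12: R B5 -> L1 hit  d=D]
13: R B1 -> L1 miss wb->B5  d=-]
14: W B1 -> L1 hit  d=D]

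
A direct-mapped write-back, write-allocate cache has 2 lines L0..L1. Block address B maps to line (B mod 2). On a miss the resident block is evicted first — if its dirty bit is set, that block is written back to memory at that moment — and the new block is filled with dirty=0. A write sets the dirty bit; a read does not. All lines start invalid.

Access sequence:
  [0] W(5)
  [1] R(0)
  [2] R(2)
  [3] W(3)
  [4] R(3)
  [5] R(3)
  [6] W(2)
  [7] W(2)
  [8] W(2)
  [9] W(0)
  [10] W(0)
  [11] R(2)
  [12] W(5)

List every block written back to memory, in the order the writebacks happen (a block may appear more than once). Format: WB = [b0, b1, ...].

  0 | W B5 → L1 miss [D]
  1 | R B0 → L0 miss [-]
  2 | R B2 → L0 miss [-]
  3 | W B3 → L1 miss wb→B5 [D]
  4 | R B3 → L1 hit [D]
  5 | R B3 → L1 hit [D]
  6 | W B2 → L0 hit [D]
  7 | W B2 → L0 hit [D]
  8 | W B2 → L0 hit [D]
  9 | W B0 → L0 miss wb→B2 [D]
  10 | W B0 → L0 hit [D]
  11 | R B2 → L0 miss wb→B0 [-]
  12 | W B5 → L1 miss wb→B3 [D]

WB = [5, 2, 0, 3]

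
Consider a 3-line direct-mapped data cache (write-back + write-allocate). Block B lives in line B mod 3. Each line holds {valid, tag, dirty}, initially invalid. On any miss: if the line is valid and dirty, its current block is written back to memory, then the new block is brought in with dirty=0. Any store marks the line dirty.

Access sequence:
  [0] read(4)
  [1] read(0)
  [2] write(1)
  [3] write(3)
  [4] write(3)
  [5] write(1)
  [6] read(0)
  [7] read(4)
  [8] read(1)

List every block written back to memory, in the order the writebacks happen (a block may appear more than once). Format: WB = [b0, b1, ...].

WB = [3, 1]

0: R B4 -> L1 miss  d=-]
1: R B0 -> L0 miss  d=-]
2: W B1 -> L1 miss  d=D]
3: W B3 -> L0 miss  d=D]
4: W B3 -> L0 hit  d=D]
5: W B1 -> L1 hit  d=D]
6: R B0 -> L0 miss wb->B3  d=-]
7: R B4 -> L1 miss wb->B1  d=-]
8: R B1 -> L1 miss  d=-]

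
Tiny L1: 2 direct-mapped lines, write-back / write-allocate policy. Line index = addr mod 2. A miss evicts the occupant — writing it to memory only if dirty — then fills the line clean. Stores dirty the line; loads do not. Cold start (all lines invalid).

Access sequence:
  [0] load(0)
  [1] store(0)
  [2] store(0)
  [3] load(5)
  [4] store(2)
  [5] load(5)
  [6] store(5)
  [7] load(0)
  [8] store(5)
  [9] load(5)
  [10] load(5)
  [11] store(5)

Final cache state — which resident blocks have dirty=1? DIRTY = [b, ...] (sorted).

0: R B0 -> L0 miss  d=-]
1: W B0 -> L0 hit  d=D]
2: W B0 -> L0 hit  d=D]
3: R B5 -> L1 miss  d=-]
4: W B2 -> L0 miss wb->B0  d=D]
5: R B5 -> L1 hit  d=-]
6: W B5 -> L1 hit  d=D]
7: R B0 -> L0 miss wb->B2  d=-]
8: W B5 -> L1 hit  d=D]
9: R B5 -> L1 hit  d=D]
10: R B5 -> L1 hit  d=D]
11: W B5 -> L1 hit  d=D]

DIRTY = [5]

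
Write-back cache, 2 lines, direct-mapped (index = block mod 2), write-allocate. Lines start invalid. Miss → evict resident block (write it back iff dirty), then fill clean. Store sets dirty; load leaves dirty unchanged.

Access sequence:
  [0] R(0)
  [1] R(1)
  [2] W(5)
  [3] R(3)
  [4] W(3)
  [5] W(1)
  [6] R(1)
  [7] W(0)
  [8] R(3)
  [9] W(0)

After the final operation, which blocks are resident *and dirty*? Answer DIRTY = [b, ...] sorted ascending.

  0 | R B0 → L0 miss [-]
  1 | R B1 → L1 miss [-]
  2 | W B5 → L1 miss [D]
  3 | R B3 → L1 miss wb→B5 [-]
  4 | W B3 → L1 hit [D]
  5 | W B1 → L1 miss wb→B3 [D]
  6 | R B1 → L1 hit [D]
  7 | W B0 → L0 hit [D]
  8 | R B3 → L1 miss wb→B1 [-]
  9 | W B0 → L0 hit [D]

DIRTY = [0]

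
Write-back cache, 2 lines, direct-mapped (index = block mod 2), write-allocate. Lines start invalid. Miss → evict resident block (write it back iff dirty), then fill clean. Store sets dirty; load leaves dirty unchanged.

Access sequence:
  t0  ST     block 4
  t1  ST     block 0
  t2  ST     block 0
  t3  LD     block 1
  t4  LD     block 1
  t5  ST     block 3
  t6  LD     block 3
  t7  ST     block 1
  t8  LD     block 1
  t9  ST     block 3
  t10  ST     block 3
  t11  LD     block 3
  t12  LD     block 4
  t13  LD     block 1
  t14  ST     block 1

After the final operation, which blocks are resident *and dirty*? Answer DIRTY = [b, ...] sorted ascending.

DIRTY = [1]

  0 | W B4 → L0 miss [D]
  1 | W B0 → L0 miss wb→B4 [D]
  2 | W B0 → L0 hit [D]
  3 | R B1 → L1 miss [-]
  4 | R B1 → L1 hit [-]
  5 | W B3 → L1 miss [D]
  6 | R B3 → L1 hit [D]
  7 | W B1 → L1 miss wb→B3 [D]
  8 | R B1 → L1 hit [D]
  9 | W B3 → L1 miss wb→B1 [D]
  10 | W B3 → L1 hit [D]
  11 | R B3 → L1 hit [D]
  12 | R B4 → L0 miss wb→B0 [-]
  13 | R B1 → L1 miss wb→B3 [-]
  14 | W B1 → L1 hit [D]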